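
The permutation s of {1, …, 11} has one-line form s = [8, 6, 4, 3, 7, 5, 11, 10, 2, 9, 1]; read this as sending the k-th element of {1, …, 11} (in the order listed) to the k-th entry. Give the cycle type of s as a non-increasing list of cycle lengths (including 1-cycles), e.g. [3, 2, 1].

The disjoint cycles are (1, 8, 10, 9, 2, 6, 5, 7, 11)(3, 4), with lengths 9, 2 in non-increasing order.

[9, 2]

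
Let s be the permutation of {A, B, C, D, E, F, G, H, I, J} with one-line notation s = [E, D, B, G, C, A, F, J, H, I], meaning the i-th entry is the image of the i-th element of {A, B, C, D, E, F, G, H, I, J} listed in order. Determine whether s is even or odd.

even

In disjoint-cycle form the cycle lengths are 7, 3.
A cycle of length ℓ contributes ℓ−1 transpositions, so s is a product of 6 + 2 = 8 transpositions — even.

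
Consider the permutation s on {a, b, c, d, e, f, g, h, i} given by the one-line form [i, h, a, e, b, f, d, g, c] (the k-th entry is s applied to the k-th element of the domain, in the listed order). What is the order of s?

Decomposing into disjoint cycles gives cycle lengths 5, 3, 1.
Since disjoint cycles commute, ord(s) = lcm(5, 3) = 15.

15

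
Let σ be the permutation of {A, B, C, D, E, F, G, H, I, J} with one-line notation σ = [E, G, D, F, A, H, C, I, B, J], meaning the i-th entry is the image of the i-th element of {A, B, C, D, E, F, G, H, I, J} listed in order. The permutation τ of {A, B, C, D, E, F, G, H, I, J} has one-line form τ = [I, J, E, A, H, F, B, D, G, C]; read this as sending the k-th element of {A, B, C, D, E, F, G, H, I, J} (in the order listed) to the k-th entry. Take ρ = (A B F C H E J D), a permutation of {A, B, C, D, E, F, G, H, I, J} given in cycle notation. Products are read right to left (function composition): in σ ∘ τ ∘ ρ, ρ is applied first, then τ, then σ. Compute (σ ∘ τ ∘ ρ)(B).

H

Chase B: ρ(B) = F; τ(F) = F; σ(F) = H. Hence (σ ∘ τ ∘ ρ)(B) = H.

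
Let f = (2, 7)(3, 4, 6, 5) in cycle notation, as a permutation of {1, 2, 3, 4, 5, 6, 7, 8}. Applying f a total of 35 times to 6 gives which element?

4

6 lies in the 4-cycle (3, 4, 6, 5).
Powers repeat with period 4 on this cycle, and 35 mod 4 = 3, so f^35(6) = f^3(6).
Stepping 3 places around the cycle: 6 → 5 → 3 → 4.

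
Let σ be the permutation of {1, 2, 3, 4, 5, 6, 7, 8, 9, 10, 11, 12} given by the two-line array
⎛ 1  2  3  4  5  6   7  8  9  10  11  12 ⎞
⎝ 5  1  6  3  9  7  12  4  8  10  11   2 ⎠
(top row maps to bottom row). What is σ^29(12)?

Tracing 12 → 2 → … returns to 12 after 10 steps, so 12 lies in a 10-cycle (1, 5, 9, 8, 4, 3, 6, 7, 12, 2).
Powers repeat with period 10 on this cycle, and 29 mod 10 = 9, so σ^29(12) = σ^9(12).
Advancing 9 steps from 12: 12 → 2 → 1 → 5 → 9 → 8 → 4 → 3 → 6 → 7.

7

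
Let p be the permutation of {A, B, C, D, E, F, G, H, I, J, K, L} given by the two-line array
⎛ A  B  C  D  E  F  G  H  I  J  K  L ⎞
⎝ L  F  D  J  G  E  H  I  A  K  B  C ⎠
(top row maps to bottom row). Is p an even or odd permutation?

odd

In disjoint-cycle form the cycle lengths are 12.
A cycle is odd iff its length is even; p has 1 even-length cycle, so sgn(p) = (−1)^1 and p is odd.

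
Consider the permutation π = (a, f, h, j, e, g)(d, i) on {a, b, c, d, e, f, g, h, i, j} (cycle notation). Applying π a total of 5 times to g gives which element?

e

g lies in the 6-cycle (a, f, h, j, e, g).
Advancing 5 steps from g: g → a → f → h → j → e.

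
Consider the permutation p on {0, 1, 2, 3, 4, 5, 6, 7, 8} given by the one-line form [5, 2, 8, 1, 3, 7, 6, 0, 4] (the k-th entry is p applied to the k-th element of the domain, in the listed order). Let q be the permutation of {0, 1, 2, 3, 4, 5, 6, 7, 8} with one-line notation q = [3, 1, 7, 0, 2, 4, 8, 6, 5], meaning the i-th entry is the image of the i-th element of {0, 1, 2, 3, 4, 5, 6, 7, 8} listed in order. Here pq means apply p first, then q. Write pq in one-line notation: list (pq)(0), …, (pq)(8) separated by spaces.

(pq)(x) = q(p(x)). Computing each image: q(p(0)) = q(5) = 4, q(p(1)) = q(2) = 7, q(p(2)) = q(8) = 5, q(p(3)) = q(1) = 1, q(p(4)) = q(3) = 0, q(p(5)) = q(7) = 6, q(p(6)) = q(6) = 8, q(p(7)) = q(0) = 3, q(p(8)) = q(4) = 2.
Hence pq = [4 7 5 1 0 6 8 3 2].

4 7 5 1 0 6 8 3 2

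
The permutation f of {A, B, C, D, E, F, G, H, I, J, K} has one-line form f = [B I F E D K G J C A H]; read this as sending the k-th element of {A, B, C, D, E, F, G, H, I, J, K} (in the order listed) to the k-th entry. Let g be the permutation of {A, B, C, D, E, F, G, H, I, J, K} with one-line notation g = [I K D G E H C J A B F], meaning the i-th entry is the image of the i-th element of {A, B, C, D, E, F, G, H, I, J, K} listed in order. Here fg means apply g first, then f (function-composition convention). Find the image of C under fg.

g(C) = D, then f(D) = E; composing gives (fg)(C) = E.

E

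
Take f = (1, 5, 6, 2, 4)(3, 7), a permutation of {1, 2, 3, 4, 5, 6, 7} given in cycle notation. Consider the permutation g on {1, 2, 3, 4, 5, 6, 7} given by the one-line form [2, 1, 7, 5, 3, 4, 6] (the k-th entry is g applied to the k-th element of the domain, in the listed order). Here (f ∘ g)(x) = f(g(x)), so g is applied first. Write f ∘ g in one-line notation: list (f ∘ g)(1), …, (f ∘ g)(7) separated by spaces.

4 5 3 6 7 1 2

Chase each element through g then f: 1 → 2 → 4; 2 → 1 → 5; 3 → 7 → 3; 4 → 5 → 6; 5 → 3 → 7; 6 → 4 → 1; 7 → 6 → 2.
So f ∘ g in one-line form is 4 5 3 6 7 1 2.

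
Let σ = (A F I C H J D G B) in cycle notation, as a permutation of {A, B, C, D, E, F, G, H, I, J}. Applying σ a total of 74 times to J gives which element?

G

J lies in the 9-cycle (A F I C H J D G B).
Since the cycle has length 9, σ^74 acts on it the same as σ^2 (74 mod 9 = 2).
Stepping 2 places around the cycle: J → D → G.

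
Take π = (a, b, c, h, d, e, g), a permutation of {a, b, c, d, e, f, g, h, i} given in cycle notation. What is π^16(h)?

h lies in the 7-cycle (a, b, c, h, d, e, g).
Powers repeat with period 7 on this cycle, and 16 mod 7 = 2, so π^16(h) = π^2(h).
Stepping 2 places around the cycle: h → d → e.

e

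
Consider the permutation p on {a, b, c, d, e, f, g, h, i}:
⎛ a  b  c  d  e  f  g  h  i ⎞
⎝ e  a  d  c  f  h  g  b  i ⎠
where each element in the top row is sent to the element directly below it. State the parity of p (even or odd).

odd

In disjoint-cycle form the cycle lengths are 5, 2, 1, 1.
A cycle is odd iff its length is even; p has 1 even-length cycle, so sgn(p) = (−1)^1 and p is odd.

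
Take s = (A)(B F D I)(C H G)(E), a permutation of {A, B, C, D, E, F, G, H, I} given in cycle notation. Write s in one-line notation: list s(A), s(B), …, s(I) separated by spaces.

Image by image: A→A, B→F, C→H, D→I, E→E, F→D, G→C, H→G, I→B.
Listing these in domain order gives A F H I E D C G B.

A F H I E D C G B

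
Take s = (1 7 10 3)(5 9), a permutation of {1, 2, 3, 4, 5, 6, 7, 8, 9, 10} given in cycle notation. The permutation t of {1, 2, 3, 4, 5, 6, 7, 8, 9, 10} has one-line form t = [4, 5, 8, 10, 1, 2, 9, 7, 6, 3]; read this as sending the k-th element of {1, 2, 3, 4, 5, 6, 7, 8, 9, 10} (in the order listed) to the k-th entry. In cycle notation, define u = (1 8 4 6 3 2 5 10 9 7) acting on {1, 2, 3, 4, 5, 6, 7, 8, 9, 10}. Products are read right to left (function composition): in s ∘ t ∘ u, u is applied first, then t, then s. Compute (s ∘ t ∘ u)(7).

4

Chase 7: u(7) = 1; t(1) = 4; s(4) = 4. Hence (s ∘ t ∘ u)(7) = 4.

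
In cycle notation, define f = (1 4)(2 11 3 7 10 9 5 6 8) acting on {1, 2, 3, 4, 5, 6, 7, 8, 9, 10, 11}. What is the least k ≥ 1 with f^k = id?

The cycle type of f is (9, 2).
Since disjoint cycles commute, ord(f) = lcm(9, 2) = 18.

18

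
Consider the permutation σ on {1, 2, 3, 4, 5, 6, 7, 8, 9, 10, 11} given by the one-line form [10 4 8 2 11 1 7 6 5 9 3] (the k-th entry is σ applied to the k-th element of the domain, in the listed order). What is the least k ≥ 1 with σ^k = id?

8

The disjoint-cycle form of σ has cycle lengths 8, 2, 1.
The order is lcm(8, 2) = 8.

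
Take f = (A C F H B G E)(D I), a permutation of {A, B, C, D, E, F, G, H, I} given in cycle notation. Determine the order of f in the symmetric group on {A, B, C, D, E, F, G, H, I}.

The disjoint cycles have lengths 7, 2.
The order of f is the least common multiple of its cycle lengths: lcm(7, 2) = 14.

14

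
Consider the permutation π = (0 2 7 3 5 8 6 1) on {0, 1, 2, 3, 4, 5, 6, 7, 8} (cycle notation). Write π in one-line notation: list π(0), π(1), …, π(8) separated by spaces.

Each element maps to the next entry in its cycle (wrapping to the front): 0↦2, 1↦0, 2↦7, 3↦5, 4↦4, 5↦8, 6↦1, 7↦3, 8↦6.
So the one-line form is 2 0 7 5 4 8 1 3 6.

2 0 7 5 4 8 1 3 6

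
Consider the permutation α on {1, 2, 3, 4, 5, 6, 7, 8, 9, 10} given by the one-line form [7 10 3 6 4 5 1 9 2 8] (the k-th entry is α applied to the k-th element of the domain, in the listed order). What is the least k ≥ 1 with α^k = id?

Writing α as disjoint cycles, the cycle lengths are 4, 3, 2, 1.
Since disjoint cycles commute, ord(α) = lcm(4, 3, 2) = 12.

12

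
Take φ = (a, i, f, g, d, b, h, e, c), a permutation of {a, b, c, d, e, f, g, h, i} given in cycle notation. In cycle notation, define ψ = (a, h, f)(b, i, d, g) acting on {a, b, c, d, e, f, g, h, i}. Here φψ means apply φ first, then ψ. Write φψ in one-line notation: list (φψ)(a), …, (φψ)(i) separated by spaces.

d f h i c b g e a

(φψ)(x) = ψ(φ(x)). Computing each image: ψ(φ(a)) = ψ(i) = d, ψ(φ(b)) = ψ(h) = f, ψ(φ(c)) = ψ(a) = h, ψ(φ(d)) = ψ(b) = i, ψ(φ(e)) = ψ(c) = c, ψ(φ(f)) = ψ(g) = b, ψ(φ(g)) = ψ(d) = g, ψ(φ(h)) = ψ(e) = e, ψ(φ(i)) = ψ(f) = a.
Hence φψ = [d f h i c b g e a].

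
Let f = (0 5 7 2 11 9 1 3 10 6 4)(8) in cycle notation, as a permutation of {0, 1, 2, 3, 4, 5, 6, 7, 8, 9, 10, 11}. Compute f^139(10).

10 lies in the 11-cycle (0 5 7 2 11 9 1 3 10 6 4).
Powers repeat with period 11 on this cycle, and 139 mod 11 = 7, so f^139(10) = f^7(10).
Stepping 7 places around the cycle: 10 → 6 → 4 → 0 → 5 → 7 → 2 → 11.

11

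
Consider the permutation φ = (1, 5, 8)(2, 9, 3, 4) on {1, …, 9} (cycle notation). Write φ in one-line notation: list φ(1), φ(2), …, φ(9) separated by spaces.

Image by image: 1↦5, 2↦9, 3↦4, 4↦2, 5↦8, 6↦6, 7↦7, 8↦1, 9↦3.
Listing these in domain order gives 5 9 4 2 8 6 7 1 3.

5 9 4 2 8 6 7 1 3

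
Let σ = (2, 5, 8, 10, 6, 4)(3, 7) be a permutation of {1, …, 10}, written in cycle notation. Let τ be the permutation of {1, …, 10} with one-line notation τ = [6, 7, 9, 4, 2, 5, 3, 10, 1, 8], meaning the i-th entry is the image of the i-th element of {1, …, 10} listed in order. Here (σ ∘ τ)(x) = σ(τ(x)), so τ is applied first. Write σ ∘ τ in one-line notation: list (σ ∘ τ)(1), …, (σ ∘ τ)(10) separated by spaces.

4 3 9 2 5 8 7 6 1 10

For each element, apply τ then σ: 1 → 6 → 4; 2 → 7 → 3; 3 → 9 → 9; 4 → 4 → 2; 5 → 2 → 5; 6 → 5 → 8; 7 → 3 → 7; 8 → 10 → 6; 9 → 1 → 1; 10 → 8 → 10.
So σ ∘ τ in one-line form is 4 3 9 2 5 8 7 6 1 10.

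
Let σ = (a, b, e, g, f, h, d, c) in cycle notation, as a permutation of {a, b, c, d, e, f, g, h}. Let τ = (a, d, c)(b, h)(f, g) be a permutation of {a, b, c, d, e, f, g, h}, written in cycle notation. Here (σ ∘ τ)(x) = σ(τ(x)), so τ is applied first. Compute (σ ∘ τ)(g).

h

(σ ∘ τ)(g) = σ(τ(g)). τ(g) = f, then σ(f) = h. So (σ ∘ τ)(g) = h.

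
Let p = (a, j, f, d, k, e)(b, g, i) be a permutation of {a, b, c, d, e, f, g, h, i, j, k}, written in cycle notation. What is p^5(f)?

j

f lies in the 6-cycle (a, j, f, d, k, e).
Advancing 5 steps from f: f → d → k → e → a → j.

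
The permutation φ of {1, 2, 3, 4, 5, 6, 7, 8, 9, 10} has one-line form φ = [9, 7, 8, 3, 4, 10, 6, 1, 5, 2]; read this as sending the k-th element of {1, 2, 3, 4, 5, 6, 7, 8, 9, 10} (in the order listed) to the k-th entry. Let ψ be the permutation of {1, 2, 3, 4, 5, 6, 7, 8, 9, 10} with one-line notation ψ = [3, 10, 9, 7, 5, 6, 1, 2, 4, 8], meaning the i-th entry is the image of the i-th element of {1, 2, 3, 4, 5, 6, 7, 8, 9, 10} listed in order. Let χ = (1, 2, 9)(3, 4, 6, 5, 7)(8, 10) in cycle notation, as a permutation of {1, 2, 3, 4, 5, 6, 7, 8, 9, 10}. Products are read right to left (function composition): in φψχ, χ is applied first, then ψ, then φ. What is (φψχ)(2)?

3

(φψχ)(2) = φ(ψ(χ(2))). χ(2) = 9, then ψ(9) = 4, then φ(4) = 3, so the result is 3.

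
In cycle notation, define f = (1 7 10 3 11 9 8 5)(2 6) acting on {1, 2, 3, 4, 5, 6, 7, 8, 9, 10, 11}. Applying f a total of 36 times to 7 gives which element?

7 lies in the 8-cycle (1 7 10 3 11 9 8 5).
On an 8-cycle, f^8 is the identity, so f^36 = f^4 there (36 ≡ 4 mod 8).
Advancing 4 steps from 7: 7 → 10 → 3 → 11 → 9.

9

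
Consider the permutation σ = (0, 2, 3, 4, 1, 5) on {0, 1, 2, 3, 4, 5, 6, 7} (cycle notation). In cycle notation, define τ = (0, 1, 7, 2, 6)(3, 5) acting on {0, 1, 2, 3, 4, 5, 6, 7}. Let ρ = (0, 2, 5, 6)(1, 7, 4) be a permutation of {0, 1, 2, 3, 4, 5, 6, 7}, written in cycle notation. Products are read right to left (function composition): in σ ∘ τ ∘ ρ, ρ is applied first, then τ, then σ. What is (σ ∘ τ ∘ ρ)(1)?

Chase 1: ρ(1) = 7; τ(7) = 2; σ(2) = 3. Hence (σ ∘ τ ∘ ρ)(1) = 3.

3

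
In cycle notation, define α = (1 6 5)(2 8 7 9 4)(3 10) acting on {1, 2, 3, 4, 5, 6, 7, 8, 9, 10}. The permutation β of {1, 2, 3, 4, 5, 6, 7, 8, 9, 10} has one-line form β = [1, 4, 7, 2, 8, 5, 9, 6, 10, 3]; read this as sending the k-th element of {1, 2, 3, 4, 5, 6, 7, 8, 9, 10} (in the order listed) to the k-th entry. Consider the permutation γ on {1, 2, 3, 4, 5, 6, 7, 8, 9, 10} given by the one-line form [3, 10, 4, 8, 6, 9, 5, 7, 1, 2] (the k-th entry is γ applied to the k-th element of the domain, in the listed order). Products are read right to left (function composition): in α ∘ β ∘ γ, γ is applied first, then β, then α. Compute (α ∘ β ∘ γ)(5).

Apply the permutations in order: γ(5) = 6, then β(6) = 5, then α(5) = 1. So (α ∘ β ∘ γ)(5) = 1.

1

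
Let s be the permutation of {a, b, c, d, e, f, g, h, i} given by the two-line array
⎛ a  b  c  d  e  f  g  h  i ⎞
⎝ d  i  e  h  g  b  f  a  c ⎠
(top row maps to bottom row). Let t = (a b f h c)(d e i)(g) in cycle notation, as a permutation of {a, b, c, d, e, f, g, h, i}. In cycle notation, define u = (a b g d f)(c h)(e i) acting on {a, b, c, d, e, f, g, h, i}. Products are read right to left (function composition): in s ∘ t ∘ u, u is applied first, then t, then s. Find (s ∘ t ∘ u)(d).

a

Apply the permutations in order: u(d) = f, then t(f) = h, then s(h) = a. So (s ∘ t ∘ u)(d) = a.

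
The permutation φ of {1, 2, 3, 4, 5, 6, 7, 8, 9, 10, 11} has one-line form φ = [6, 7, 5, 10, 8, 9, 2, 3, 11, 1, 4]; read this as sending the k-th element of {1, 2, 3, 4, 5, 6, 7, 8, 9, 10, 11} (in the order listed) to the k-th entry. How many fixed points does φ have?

0

No element satisfies φ(x) = x, so there are 0 fixed points.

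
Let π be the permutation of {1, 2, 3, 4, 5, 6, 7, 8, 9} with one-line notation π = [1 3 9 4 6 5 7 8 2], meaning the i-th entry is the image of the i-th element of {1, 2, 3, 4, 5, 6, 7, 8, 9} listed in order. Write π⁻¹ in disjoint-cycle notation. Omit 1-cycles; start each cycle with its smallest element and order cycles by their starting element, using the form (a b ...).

(2 9 3)(5 6)

The cycle decomposition of π is (2 3 9)(5 6).
Reversing each cycle (and rotating so the smallest element leads) gives π⁻¹ = (2 9 3)(5 6).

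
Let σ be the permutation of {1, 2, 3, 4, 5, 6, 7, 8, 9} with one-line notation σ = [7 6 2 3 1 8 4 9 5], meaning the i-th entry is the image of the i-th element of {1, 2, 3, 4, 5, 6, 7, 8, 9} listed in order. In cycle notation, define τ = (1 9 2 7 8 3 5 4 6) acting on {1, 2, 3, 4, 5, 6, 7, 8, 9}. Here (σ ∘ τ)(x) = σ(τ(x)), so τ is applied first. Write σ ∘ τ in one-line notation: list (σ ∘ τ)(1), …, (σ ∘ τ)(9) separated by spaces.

For each element, apply τ then σ: 1 → 9 → 5; 2 → 7 → 4; 3 → 5 → 1; 4 → 6 → 8; 5 → 4 → 3; 6 → 1 → 7; 7 → 8 → 9; 8 → 3 → 2; 9 → 2 → 6.
Collecting the images, σ ∘ τ = [5 4 1 8 3 7 9 2 6].

5 4 1 8 3 7 9 2 6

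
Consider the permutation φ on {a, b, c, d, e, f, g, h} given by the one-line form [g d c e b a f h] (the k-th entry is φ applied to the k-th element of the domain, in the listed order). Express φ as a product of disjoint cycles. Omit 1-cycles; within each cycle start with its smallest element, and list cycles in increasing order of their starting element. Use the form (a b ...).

Start at a and follow images: a → g → f → a, giving the cycle (a g f).
Repeating from the next unused element and collecting all non-trivial cycles gives (a g f)(b d e).

(a g f)(b d e)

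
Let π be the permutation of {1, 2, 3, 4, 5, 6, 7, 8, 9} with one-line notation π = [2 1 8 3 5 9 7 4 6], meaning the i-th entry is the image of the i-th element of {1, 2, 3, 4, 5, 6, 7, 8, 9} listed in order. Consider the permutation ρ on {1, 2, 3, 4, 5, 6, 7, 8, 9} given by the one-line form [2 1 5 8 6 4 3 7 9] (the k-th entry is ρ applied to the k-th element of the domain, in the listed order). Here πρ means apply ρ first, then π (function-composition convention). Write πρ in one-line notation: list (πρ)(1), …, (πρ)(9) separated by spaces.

(πρ)(x) = π(ρ(x)). Computing each image: π(ρ(1)) = π(2) = 1, π(ρ(2)) = π(1) = 2, π(ρ(3)) = π(5) = 5, π(ρ(4)) = π(8) = 4, π(ρ(5)) = π(6) = 9, π(ρ(6)) = π(4) = 3, π(ρ(7)) = π(3) = 8, π(ρ(8)) = π(7) = 7, π(ρ(9)) = π(9) = 6.
Hence πρ = [1 2 5 4 9 3 8 7 6].

1 2 5 4 9 3 8 7 6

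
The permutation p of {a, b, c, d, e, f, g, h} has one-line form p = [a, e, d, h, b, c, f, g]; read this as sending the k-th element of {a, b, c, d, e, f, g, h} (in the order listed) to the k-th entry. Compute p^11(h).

g

Tracing h → g → … returns to h after 5 steps, so h lies in a 5-cycle (c, d, h, g, f).
On a 5-cycle, p^5 is the identity, so p^11 = p^1 there (11 ≡ 1 mod 5).
Advancing 1 step from h: h → g.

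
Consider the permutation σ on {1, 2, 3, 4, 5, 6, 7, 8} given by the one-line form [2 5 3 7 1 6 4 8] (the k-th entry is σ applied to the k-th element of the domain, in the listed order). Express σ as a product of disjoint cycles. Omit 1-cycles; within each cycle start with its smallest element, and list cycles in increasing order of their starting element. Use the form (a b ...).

(1 2 5)(4 7)

From 1: 1 → 2 → 5 → 1, closing the cycle (1 2 5).
Repeating from the next unused element and collecting all non-trivial cycles gives (1 2 5)(4 7).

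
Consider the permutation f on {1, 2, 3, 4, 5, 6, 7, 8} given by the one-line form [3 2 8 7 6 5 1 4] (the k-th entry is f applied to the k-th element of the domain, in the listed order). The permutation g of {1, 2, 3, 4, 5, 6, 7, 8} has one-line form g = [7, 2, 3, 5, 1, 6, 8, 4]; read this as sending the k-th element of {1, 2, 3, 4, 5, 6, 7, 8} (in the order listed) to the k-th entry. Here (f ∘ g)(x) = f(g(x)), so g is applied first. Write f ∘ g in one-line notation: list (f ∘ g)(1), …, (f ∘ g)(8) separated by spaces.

1 2 8 6 3 5 4 7

For each element, apply g then f: 1 → 7 → 1; 2 → 2 → 2; 3 → 3 → 8; 4 → 5 → 6; 5 → 1 → 3; 6 → 6 → 5; 7 → 8 → 4; 8 → 4 → 7.
So f ∘ g in one-line form is 1 2 8 6 3 5 4 7.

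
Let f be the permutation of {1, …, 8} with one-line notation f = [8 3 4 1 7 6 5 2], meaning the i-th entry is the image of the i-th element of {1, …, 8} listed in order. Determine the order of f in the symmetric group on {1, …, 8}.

The disjoint-cycle form of f has cycle lengths 5, 2, 1.
The order of f is the least common multiple of its cycle lengths: lcm(5, 2) = 10.

10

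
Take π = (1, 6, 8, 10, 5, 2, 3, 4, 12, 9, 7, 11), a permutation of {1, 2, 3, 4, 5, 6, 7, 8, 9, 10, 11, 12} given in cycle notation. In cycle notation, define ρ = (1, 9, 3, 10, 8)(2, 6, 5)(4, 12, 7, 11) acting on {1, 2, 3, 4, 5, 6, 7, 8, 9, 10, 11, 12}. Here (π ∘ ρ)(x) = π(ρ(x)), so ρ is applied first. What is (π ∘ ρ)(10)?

First apply ρ: ρ(10) = 8, then π(8) = 10. Thus (π ∘ ρ)(10) = 10.

10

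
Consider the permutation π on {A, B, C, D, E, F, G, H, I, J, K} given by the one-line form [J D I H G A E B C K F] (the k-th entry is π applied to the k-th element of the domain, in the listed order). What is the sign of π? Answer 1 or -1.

-1

In disjoint-cycle form the cycle lengths are 4, 3, 2, 2.
A cycle of length ℓ contributes ℓ−1 transpositions, so π is a product of 3 + 2 + 1 + 1 = 7 transpositions — odd.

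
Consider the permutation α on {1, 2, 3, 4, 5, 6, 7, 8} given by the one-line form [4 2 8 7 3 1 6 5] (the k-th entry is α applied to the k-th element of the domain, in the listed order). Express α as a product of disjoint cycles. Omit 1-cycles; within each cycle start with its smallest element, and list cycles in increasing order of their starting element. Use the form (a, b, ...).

Start at 1 and follow images: 1 → 4 → 7 → 6 → 1, giving the cycle (1, 4, 7, 6).
Continuing from each remaining unvisited element yields (1, 4, 7, 6)(3, 8, 5).

(1, 4, 7, 6)(3, 8, 5)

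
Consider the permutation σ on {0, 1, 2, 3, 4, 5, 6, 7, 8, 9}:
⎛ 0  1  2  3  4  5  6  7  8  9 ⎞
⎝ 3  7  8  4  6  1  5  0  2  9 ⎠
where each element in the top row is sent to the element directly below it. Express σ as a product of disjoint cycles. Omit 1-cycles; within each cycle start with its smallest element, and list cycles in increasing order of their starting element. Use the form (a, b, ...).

From 0: 0 → 3 → 4 → 6 → 5 → 1 → 7 → 0, closing the cycle (0, 3, 4, 6, 5, 1, 7).
Continuing from each remaining unvisited element yields (0, 3, 4, 6, 5, 1, 7)(2, 8).

(0, 3, 4, 6, 5, 1, 7)(2, 8)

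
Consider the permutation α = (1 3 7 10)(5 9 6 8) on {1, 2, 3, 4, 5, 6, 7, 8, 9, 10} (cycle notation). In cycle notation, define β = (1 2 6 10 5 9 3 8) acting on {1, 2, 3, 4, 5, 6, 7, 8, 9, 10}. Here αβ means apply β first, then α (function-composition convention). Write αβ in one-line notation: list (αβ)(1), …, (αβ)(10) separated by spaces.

(αβ)(x) = α(β(x)). Computing each image: α(β(1)) = α(2) = 2, α(β(2)) = α(6) = 8, α(β(3)) = α(8) = 5, α(β(4)) = α(4) = 4, α(β(5)) = α(9) = 6, α(β(6)) = α(10) = 1, α(β(7)) = α(7) = 10, α(β(8)) = α(1) = 3, α(β(9)) = α(3) = 7, α(β(10)) = α(5) = 9.
Hence αβ = [2 8 5 4 6 1 10 3 7 9].

2 8 5 4 6 1 10 3 7 9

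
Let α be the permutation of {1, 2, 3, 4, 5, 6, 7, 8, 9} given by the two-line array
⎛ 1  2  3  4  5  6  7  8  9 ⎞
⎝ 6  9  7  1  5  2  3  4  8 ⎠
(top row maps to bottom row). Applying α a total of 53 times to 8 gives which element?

9

Tracing 8 → 4 → … returns to 8 after 6 steps, so 8 lies in a 6-cycle (1, 6, 2, 9, 8, 4).
Since the cycle has length 6, α^53 acts on it the same as α^5 (53 mod 6 = 5).
Advancing 5 steps from 8: 8 → 4 → 1 → 6 → 2 → 9.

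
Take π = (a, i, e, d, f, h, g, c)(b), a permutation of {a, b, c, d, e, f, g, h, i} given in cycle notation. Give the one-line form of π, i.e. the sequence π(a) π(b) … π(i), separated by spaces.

i b a f d h c g e

Image by image: a↦i, b↦b, c↦a, d↦f, e↦d, f↦h, g↦c, h↦g, i↦e.
So the one-line form is i b a f d h c g e.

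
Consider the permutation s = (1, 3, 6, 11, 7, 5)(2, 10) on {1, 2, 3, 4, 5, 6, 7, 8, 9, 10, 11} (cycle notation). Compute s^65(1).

1 lies in the 6-cycle (1, 3, 6, 11, 7, 5).
Since the cycle has length 6, s^65 acts on it the same as s^5 (65 mod 6 = 5).
Advancing 5 steps from 1: 1 → 3 → 6 → 11 → 7 → 5.

5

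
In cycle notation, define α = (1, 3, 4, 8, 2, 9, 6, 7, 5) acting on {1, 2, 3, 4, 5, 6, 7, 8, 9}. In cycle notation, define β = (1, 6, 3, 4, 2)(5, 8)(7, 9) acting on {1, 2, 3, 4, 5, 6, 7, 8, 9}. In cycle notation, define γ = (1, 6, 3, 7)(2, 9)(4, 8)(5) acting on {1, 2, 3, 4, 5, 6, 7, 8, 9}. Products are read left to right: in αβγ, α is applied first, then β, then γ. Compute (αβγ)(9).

Apply the permutations in order: α(9) = 6, then β(6) = 3, then γ(3) = 7. So (αβγ)(9) = 7.

7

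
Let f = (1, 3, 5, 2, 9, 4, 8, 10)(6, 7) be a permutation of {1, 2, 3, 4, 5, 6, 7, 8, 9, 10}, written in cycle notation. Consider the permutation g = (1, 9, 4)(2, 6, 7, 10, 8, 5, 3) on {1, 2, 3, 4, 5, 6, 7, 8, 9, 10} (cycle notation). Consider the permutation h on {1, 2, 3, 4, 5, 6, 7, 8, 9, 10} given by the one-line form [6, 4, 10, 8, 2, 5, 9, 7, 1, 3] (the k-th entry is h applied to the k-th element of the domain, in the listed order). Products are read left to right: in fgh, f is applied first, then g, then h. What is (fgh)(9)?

6

Chase 9: f(9) = 4; g(4) = 1; h(1) = 6. Hence (fgh)(9) = 6.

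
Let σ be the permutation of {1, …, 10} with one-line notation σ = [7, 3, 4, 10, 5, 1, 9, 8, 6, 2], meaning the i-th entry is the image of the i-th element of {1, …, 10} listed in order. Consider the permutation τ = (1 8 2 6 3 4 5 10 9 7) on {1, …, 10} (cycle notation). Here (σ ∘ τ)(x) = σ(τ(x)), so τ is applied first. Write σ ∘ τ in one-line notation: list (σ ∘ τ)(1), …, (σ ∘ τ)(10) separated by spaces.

For each element, apply τ then σ: 1 → 8 → 8; 2 → 6 → 1; 3 → 4 → 10; 4 → 5 → 5; 5 → 10 → 2; 6 → 3 → 4; 7 → 1 → 7; 8 → 2 → 3; 9 → 7 → 9; 10 → 9 → 6.
Collecting the images, σ ∘ τ = [8 1 10 5 2 4 7 3 9 6].

8 1 10 5 2 4 7 3 9 6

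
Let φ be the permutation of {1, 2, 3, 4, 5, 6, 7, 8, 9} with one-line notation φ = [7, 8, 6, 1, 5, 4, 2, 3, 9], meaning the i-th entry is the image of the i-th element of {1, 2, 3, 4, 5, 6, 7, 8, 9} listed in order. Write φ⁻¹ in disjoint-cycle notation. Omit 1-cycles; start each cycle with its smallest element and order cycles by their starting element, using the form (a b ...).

First write φ in disjoint cycles: (1 7 2 8 3 6 4).
The inverse reverses every cycle; in canonical form, φ⁻¹ = (1 4 6 3 8 2 7).

(1 4 6 3 8 2 7)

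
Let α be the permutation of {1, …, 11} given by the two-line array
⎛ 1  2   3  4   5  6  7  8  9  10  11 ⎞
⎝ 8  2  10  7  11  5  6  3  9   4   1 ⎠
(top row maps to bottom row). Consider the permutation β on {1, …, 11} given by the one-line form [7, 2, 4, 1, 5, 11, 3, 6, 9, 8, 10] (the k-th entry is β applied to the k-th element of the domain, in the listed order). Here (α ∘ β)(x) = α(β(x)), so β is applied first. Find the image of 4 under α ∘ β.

8

First apply β: β(4) = 1, then α(1) = 8. Thus (α ∘ β)(4) = 8.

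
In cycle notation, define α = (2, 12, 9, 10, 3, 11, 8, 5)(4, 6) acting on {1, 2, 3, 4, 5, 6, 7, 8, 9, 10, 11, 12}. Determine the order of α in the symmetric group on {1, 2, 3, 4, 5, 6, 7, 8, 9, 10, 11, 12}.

8

The disjoint cycles have lengths 8, 2, 1, 1.
The order is lcm(8, 2) = 8.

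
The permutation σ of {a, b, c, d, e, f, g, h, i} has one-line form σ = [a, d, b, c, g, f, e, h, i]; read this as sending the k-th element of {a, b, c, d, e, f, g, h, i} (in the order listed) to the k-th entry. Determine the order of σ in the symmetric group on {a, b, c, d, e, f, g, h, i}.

6

Writing σ as disjoint cycles, the cycle lengths are 3, 2, 1, 1, 1, 1.
The order is lcm(3, 2) = 6.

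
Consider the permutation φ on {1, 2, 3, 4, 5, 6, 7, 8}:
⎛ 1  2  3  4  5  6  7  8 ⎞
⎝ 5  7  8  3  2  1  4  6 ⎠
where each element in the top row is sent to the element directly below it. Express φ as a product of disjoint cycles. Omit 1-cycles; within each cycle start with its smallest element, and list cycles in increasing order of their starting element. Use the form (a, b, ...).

(1, 5, 2, 7, 4, 3, 8, 6)

Iterating φ from 1 gives 1 → 5 → 2 → 7 → 4 → 3 → 8 → 6 → 1; that is the 8-cycle (1, 5, 2, 7, 4, 3, 8, 6).
Repeating from the next unused element and collecting all non-trivial cycles gives (1, 5, 2, 7, 4, 3, 8, 6).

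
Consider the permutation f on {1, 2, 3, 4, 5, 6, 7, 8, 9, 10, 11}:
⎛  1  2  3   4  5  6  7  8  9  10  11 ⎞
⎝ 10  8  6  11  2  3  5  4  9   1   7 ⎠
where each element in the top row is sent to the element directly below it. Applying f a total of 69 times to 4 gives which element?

Tracing 4 → 11 → … returns to 4 after 6 steps, so 4 lies in a 6-cycle (2 8 4 11 7 5).
Powers repeat with period 6 on this cycle, and 69 mod 6 = 3, so f^69(4) = f^3(4).
Advancing 3 steps from 4: 4 → 11 → 7 → 5.

5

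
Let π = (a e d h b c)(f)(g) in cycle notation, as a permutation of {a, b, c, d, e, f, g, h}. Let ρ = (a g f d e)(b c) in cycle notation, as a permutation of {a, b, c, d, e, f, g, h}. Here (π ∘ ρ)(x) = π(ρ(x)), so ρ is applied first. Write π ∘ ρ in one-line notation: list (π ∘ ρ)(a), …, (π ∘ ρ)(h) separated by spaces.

g a c d e h f b

Chase each element through ρ then π: a → g → g; b → c → a; c → b → c; d → e → d; e → a → e; f → d → h; g → f → f; h → h → b.
So π ∘ ρ in one-line form is g a c d e h f b.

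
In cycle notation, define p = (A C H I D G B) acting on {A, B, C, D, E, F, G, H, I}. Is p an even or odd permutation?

The cycle lengths are 7, 1, 1.
A cycle of length ℓ contributes ℓ−1 transpositions, so p is a product of 6 transpositions — even.

even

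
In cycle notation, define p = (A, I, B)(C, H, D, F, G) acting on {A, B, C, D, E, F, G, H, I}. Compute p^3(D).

D lies in the 5-cycle (C, H, D, F, G).
Advancing 3 steps from D: D → F → G → C.

C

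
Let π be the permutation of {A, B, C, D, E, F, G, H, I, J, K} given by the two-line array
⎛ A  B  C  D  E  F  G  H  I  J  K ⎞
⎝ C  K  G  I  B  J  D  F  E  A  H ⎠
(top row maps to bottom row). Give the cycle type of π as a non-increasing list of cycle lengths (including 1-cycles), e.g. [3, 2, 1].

The disjoint cycles are (A, C, G, D, I, E, B, K, H, F, J), with lengths 11 in non-increasing order.

[11]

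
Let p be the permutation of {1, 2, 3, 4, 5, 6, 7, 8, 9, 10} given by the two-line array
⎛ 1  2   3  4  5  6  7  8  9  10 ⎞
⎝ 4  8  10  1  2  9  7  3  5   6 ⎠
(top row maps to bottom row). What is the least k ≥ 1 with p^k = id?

Decomposing into disjoint cycles gives cycle lengths 7, 2, 1.
The order of p is the least common multiple of its cycle lengths: lcm(7, 2) = 14.

14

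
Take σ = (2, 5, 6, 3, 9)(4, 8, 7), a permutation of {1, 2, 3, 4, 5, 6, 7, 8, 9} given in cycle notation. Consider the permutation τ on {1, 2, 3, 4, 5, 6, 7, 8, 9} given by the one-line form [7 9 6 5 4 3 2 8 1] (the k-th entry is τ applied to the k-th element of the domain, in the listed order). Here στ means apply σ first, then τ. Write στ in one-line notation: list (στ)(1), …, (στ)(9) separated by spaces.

(στ)(x) = τ(σ(x)). Computing each image: τ(σ(1)) = τ(1) = 7, τ(σ(2)) = τ(5) = 4, τ(σ(3)) = τ(9) = 1, τ(σ(4)) = τ(8) = 8, τ(σ(5)) = τ(6) = 3, τ(σ(6)) = τ(3) = 6, τ(σ(7)) = τ(4) = 5, τ(σ(8)) = τ(7) = 2, τ(σ(9)) = τ(2) = 9.
Hence στ = [7 4 1 8 3 6 5 2 9].

7 4 1 8 3 6 5 2 9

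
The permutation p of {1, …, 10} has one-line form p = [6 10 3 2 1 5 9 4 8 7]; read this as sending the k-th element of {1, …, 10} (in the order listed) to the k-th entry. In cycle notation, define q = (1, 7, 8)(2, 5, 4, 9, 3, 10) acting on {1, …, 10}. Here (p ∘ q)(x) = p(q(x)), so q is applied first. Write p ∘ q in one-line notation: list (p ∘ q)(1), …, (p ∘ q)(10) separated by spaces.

For each element, apply q then p: 1 → 7 → 9; 2 → 5 → 1; 3 → 10 → 7; 4 → 9 → 8; 5 → 4 → 2; 6 → 6 → 5; 7 → 8 → 4; 8 → 1 → 6; 9 → 3 → 3; 10 → 2 → 10.
Collecting the images, p ∘ q = [9 1 7 8 2 5 4 6 3 10].

9 1 7 8 2 5 4 6 3 10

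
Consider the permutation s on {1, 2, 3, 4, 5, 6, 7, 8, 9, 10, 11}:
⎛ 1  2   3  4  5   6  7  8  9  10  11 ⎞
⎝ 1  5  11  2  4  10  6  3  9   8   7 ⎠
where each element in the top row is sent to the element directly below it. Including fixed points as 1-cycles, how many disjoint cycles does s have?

4

The cycle decomposition is (1)(2 5 4)(3 11 7 6 10 8)(9), which has 4 cycles (counting 1-cycles).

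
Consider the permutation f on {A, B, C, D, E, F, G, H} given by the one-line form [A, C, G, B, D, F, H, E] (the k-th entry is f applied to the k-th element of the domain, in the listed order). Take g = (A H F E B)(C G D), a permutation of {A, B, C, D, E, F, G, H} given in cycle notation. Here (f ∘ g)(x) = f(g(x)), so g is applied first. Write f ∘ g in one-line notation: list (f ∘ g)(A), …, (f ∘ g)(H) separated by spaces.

E A H G C D B F

(f ∘ g)(x) = f(g(x)). Computing each image: f(g(A)) = f(H) = E, f(g(B)) = f(A) = A, f(g(C)) = f(G) = H, f(g(D)) = f(C) = G, f(g(E)) = f(B) = C, f(g(F)) = f(E) = D, f(g(G)) = f(D) = B, f(g(H)) = f(F) = F.
Hence f ∘ g = [E A H G C D B F].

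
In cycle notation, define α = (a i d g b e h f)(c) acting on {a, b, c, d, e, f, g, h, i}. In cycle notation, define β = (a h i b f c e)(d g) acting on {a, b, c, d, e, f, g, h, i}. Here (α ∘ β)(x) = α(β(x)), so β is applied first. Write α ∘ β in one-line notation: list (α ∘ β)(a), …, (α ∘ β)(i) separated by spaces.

Chase each element through β then α: a → h → f; b → f → a; c → e → h; d → g → b; e → a → i; f → c → c; g → d → g; h → i → d; i → b → e.
Collecting the images, α ∘ β = [f a h b i c g d e].

f a h b i c g d e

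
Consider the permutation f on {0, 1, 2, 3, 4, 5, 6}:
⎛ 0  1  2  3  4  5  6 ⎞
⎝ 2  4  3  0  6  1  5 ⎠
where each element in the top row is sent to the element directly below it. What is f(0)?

The entry below 0 in the array is 2, so f(0) = 2.

2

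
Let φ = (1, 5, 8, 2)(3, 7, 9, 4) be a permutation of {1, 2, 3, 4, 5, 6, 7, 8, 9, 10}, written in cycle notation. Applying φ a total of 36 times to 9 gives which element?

9 lies in the 4-cycle (3, 7, 9, 4).
Since the cycle has length 4, φ^36 acts on it the same as φ^0 (36 mod 4 = 0).
So φ^36(9) = 9.

9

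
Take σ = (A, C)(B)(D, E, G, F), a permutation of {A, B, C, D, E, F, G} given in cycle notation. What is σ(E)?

G

Within (D, E, G, F), E ↦ G.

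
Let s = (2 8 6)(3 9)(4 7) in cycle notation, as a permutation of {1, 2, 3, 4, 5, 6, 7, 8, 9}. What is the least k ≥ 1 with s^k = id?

The disjoint cycles have lengths 3, 2, 2, 1, 1.
The order is lcm(3, 2, 2) = 6.

6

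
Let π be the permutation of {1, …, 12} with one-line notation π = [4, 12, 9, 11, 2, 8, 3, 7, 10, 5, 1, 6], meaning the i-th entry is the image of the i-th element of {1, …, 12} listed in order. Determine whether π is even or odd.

In disjoint-cycle form the cycle lengths are 9, 3.
A cycle of length ℓ contributes ℓ−1 transpositions, so π is a product of 8 + 2 = 10 transpositions — even.

even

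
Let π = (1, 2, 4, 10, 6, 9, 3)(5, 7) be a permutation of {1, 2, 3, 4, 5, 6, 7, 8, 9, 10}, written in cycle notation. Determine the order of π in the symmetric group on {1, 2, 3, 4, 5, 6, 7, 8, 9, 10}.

The disjoint cycles have lengths 7, 2, 1.
The order of π is the least common multiple of its cycle lengths: lcm(7, 2) = 14.

14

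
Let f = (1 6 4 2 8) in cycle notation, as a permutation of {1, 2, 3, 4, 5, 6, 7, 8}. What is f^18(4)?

4 lies in the 5-cycle (1 6 4 2 8).
Powers repeat with period 5 on this cycle, and 18 mod 5 = 3, so f^18(4) = f^3(4).
Advancing 3 steps from 4: 4 → 2 → 8 → 1.

1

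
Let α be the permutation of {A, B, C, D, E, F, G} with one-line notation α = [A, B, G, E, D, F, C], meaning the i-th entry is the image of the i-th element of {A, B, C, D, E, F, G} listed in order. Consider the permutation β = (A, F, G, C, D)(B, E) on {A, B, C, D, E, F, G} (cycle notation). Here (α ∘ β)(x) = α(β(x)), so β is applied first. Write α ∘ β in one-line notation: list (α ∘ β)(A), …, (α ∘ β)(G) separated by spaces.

F D E A B C G

Chase each element through β then α: A → F → F; B → E → D; C → D → E; D → A → A; E → B → B; F → G → C; G → C → G.
Collecting the images, α ∘ β = [F D E A B C G].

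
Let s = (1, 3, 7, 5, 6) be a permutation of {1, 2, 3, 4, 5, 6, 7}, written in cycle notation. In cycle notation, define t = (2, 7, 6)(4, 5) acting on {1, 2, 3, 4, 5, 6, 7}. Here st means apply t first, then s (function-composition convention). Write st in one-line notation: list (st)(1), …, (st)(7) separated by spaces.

3 5 7 6 4 2 1

(st)(x) = s(t(x)). Computing each image: s(t(1)) = s(1) = 3, s(t(2)) = s(7) = 5, s(t(3)) = s(3) = 7, s(t(4)) = s(5) = 6, s(t(5)) = s(4) = 4, s(t(6)) = s(2) = 2, s(t(7)) = s(6) = 1.
Hence st = [3 5 7 6 4 2 1].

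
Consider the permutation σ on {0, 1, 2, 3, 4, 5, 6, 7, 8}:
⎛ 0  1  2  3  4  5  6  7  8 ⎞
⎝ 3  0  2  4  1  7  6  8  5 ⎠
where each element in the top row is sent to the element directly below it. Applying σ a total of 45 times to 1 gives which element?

0

Tracing 1 → 0 → … returns to 1 after 4 steps, so 1 lies in a 4-cycle (0, 3, 4, 1).
Powers repeat with period 4 on this cycle, and 45 mod 4 = 1, so σ^45(1) = σ^1(1).
Stepping 1 place around the cycle: 1 → 0.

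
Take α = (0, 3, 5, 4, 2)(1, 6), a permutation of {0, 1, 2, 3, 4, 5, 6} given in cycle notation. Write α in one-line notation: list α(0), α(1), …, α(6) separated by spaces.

Each element maps to the next entry in its cycle (wrapping to the front): 0→3, 1→6, 2→0, 3→5, 4→2, 5→4, 6→1.
So the one-line form is 3 6 0 5 2 4 1.

3 6 0 5 2 4 1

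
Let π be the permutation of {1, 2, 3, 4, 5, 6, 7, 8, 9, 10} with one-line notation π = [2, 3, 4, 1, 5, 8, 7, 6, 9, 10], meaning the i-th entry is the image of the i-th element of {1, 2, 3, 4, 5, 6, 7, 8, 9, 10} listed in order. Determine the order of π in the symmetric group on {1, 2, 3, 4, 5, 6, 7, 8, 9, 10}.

4

Writing π as disjoint cycles, the cycle lengths are 4, 2, 1, 1, 1, 1.
The order of π is the least common multiple of its cycle lengths: lcm(4, 2) = 4.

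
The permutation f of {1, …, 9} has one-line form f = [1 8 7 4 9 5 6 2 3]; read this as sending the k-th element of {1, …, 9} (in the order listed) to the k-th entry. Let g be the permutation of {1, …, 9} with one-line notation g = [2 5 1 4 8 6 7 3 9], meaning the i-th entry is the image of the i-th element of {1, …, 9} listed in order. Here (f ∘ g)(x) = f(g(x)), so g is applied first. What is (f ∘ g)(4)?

(f ∘ g)(4) = f(g(4)). g(4) = 4, then f(4) = 4. So (f ∘ g)(4) = 4.

4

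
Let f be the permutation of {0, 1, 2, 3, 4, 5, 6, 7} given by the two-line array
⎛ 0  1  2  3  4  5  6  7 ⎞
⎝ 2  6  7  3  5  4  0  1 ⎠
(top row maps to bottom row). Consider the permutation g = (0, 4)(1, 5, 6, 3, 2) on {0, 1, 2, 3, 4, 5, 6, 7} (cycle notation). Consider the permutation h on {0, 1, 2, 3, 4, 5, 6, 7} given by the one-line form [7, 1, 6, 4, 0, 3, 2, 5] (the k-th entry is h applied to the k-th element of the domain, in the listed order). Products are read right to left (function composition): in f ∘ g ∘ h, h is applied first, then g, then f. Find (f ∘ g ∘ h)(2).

(f ∘ g ∘ h)(2) = f(g(h(2))). h(2) = 6, then g(6) = 3, then f(3) = 3, so the result is 3.

3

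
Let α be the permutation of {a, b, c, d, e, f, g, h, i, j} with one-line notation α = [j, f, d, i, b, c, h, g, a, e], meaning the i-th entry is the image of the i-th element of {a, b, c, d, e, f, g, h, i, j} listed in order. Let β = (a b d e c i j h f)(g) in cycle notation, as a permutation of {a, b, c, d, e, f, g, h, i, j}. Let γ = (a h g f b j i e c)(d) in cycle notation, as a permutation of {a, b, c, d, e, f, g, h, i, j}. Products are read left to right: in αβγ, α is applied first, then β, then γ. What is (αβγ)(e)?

Chase e: α(e) = b; β(b) = d; γ(d) = d. Hence (αβγ)(e) = d.

d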